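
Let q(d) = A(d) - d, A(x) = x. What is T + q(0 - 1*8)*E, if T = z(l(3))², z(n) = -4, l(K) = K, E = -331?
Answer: 16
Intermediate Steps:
q(d) = 0 (q(d) = d - d = 0)
T = 16 (T = (-4)² = 16)
T + q(0 - 1*8)*E = 16 + 0*(-331) = 16 + 0 = 16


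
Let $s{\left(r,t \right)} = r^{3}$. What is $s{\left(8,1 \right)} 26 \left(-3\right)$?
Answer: $-39936$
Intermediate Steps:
$s{\left(8,1 \right)} 26 \left(-3\right) = 8^{3} \cdot 26 \left(-3\right) = 512 \cdot 26 \left(-3\right) = 13312 \left(-3\right) = -39936$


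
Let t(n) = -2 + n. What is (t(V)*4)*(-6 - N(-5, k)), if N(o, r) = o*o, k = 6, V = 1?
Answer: 124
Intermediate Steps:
N(o, r) = o²
(t(V)*4)*(-6 - N(-5, k)) = ((-2 + 1)*4)*(-6 - 1*(-5)²) = (-1*4)*(-6 - 1*25) = -4*(-6 - 25) = -4*(-31) = 124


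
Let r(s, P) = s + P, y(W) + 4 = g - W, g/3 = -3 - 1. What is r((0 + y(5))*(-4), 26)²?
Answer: 12100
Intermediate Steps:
g = -12 (g = 3*(-3 - 1) = 3*(-4) = -12)
y(W) = -16 - W (y(W) = -4 + (-12 - W) = -16 - W)
r(s, P) = P + s
r((0 + y(5))*(-4), 26)² = (26 + (0 + (-16 - 1*5))*(-4))² = (26 + (0 + (-16 - 5))*(-4))² = (26 + (0 - 21)*(-4))² = (26 - 21*(-4))² = (26 + 84)² = 110² = 12100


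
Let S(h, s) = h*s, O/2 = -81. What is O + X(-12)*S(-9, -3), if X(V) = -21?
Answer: -729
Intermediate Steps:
O = -162 (O = 2*(-81) = -162)
O + X(-12)*S(-9, -3) = -162 - (-189)*(-3) = -162 - 21*27 = -162 - 567 = -729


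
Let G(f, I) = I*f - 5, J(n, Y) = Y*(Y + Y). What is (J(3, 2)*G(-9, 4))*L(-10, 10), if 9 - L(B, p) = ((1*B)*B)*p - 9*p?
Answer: 295528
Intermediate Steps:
J(n, Y) = 2*Y² (J(n, Y) = Y*(2*Y) = 2*Y²)
L(B, p) = 9 + 9*p - p*B² (L(B, p) = 9 - (((1*B)*B)*p - 9*p) = 9 - ((B*B)*p - 9*p) = 9 - (B²*p - 9*p) = 9 - (p*B² - 9*p) = 9 - (-9*p + p*B²) = 9 + (9*p - p*B²) = 9 + 9*p - p*B²)
G(f, I) = -5 + I*f
(J(3, 2)*G(-9, 4))*L(-10, 10) = ((2*2²)*(-5 + 4*(-9)))*(9 + 9*10 - 1*10*(-10)²) = ((2*4)*(-5 - 36))*(9 + 90 - 1*10*100) = (8*(-41))*(9 + 90 - 1000) = -328*(-901) = 295528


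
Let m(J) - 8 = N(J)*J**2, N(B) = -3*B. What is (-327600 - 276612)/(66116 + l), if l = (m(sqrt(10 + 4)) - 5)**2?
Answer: -54875138052/8247564985 - 152261424*sqrt(14)/8247564985 ≈ -6.7226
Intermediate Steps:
m(J) = 8 - 3*J**3 (m(J) = 8 + (-3*J)*J**2 = 8 - 3*J**3)
l = (3 - 42*sqrt(14))**2 (l = ((8 - 3*(10 + 4)**(3/2)) - 5)**2 = ((8 - 3*14*sqrt(14)) - 5)**2 = ((8 - 42*sqrt(14)) - 5)**2 = (3 - 42*sqrt(14))**2 ≈ 23762.)
(-327600 - 276612)/(66116 + l) = (-327600 - 276612)/(66116 + (24705 - 252*sqrt(14))) = -604212/(90821 - 252*sqrt(14))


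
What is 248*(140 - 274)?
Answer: -33232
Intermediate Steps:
248*(140 - 274) = 248*(-134) = -33232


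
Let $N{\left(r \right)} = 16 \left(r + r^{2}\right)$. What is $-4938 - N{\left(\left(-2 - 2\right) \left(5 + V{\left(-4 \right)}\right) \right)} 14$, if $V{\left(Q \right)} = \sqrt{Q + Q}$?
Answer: $-61386 - 69888 i \sqrt{2} \approx -61386.0 - 98837.0 i$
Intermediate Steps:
$V{\left(Q \right)} = \sqrt{2} \sqrt{Q}$ ($V{\left(Q \right)} = \sqrt{2 Q} = \sqrt{2} \sqrt{Q}$)
$N{\left(r \right)} = 16 r + 16 r^{2}$
$-4938 - N{\left(\left(-2 - 2\right) \left(5 + V{\left(-4 \right)}\right) \right)} 14 = -4938 - 16 \left(-2 - 2\right) \left(5 + \sqrt{2} \sqrt{-4}\right) \left(1 + \left(-2 - 2\right) \left(5 + \sqrt{2} \sqrt{-4}\right)\right) 14 = -4938 - 16 \left(- 4 \left(5 + \sqrt{2} \cdot 2 i\right)\right) \left(1 - 4 \left(5 + \sqrt{2} \cdot 2 i\right)\right) 14 = -4938 - 16 \left(- 4 \left(5 + 2 i \sqrt{2}\right)\right) \left(1 - 4 \left(5 + 2 i \sqrt{2}\right)\right) 14 = -4938 - 16 \left(-20 - 8 i \sqrt{2}\right) \left(1 - \left(20 + 8 i \sqrt{2}\right)\right) 14 = -4938 - 16 \left(-20 - 8 i \sqrt{2}\right) \left(-19 - 8 i \sqrt{2}\right) 14 = -4938 - 224 \left(-20 - 8 i \sqrt{2}\right) \left(-19 - 8 i \sqrt{2}\right)$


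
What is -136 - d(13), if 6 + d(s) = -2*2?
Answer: -126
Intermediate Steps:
d(s) = -10 (d(s) = -6 - 2*2 = -6 - 4 = -10)
-136 - d(13) = -136 - 1*(-10) = -136 + 10 = -126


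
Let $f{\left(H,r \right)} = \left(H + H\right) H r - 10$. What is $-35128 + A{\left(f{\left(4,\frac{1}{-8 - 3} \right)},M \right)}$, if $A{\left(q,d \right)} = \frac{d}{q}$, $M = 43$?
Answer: $- \frac{4988649}{142} \approx -35131.0$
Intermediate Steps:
$f{\left(H,r \right)} = -10 + 2 r H^{2}$ ($f{\left(H,r \right)} = 2 H H r - 10 = 2 H^{2} r - 10 = 2 r H^{2} - 10 = -10 + 2 r H^{2}$)
$-35128 + A{\left(f{\left(4,\frac{1}{-8 - 3} \right)},M \right)} = -35128 + \frac{43}{-10 + \frac{2 \cdot 4^{2}}{-8 - 3}} = -35128 + \frac{43}{-10 + 2 \frac{1}{-11} \cdot 16} = -35128 + \frac{43}{-10 + 2 \left(- \frac{1}{11}\right) 16} = -35128 + \frac{43}{-10 - \frac{32}{11}} = -35128 + \frac{43}{- \frac{142}{11}} = -35128 + 43 \left(- \frac{11}{142}\right) = -35128 - \frac{473}{142} = - \frac{4988649}{142}$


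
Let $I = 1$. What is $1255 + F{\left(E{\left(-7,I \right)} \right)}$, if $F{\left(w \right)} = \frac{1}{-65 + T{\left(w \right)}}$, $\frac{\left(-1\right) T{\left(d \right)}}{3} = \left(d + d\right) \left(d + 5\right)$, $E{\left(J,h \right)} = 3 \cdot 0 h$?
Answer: $\frac{81574}{65} \approx 1255.0$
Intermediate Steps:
$E{\left(J,h \right)} = 0$ ($E{\left(J,h \right)} = 0 h = 0$)
$T{\left(d \right)} = - 6 d \left(5 + d\right)$ ($T{\left(d \right)} = - 3 \left(d + d\right) \left(d + 5\right) = - 3 \cdot 2 d \left(5 + d\right) = - 6 d \left(5 + d\right)$)
$F{\left(w \right)} = \frac{1}{-65 - 6 w \left(5 + w\right)}$
$1255 + F{\left(E{\left(-7,I \right)} \right)} = 1255 - \frac{1}{65 + 6 \cdot 0 \left(5 + 0\right)} = 1255 - \frac{1}{65 + 6 \cdot 0 \cdot 5} = 1255 - \frac{1}{65 + 0} = 1255 - \frac{1}{65} = \frac{81574}{65}$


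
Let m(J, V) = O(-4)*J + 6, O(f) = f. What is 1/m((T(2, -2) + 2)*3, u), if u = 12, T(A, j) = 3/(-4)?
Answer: -1/9 ≈ -0.11111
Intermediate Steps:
T(A, j) = -3/4 (T(A, j) = 3*(-1/4) = -3/4)
m(J, V) = 6 - 4*J (m(J, V) = -4*J + 6 = 6 - 4*J)
1/m((T(2, -2) + 2)*3, u) = 1/(6 - 4*(-3/4 + 2)*3) = 1/(6 - 5*3) = 1/(6 - 4*15/4) = 1/(6 - 15) = 1/(-9) = -1/9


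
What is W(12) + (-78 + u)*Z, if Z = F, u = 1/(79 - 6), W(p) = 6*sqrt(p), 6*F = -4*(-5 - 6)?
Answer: -125246/219 + 12*sqrt(3) ≈ -551.12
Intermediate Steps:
F = 22/3 (F = (-4*(-5 - 6))/6 = (-4*(-11))/6 = (1/6)*44 = 22/3 ≈ 7.3333)
u = 1/73 ≈ 0.013699
Z = 22/3 ≈ 7.3333
W(12) + (-78 + u)*Z = 6*sqrt(12) + (-78 + 1/73)*(22/3) = 6*(2*sqrt(3)) - 5693/73*22/3 = 12*sqrt(3) - 125246/219 = -125246/219 + 12*sqrt(3)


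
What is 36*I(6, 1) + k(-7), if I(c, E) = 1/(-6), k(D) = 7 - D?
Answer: 8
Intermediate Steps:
I(c, E) = -⅙
36*I(6, 1) + k(-7) = 36*(-⅙) + (7 - 1*(-7)) = -6 + (7 + 7) = -6 + 14 = 8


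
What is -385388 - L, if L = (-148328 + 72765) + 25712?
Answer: -335537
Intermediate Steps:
L = -49851 (L = -75563 + 25712 = -49851)
-385388 - L = -385388 - 1*(-49851) = -385388 + 49851 = -335537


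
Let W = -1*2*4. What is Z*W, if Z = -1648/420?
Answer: 3296/105 ≈ 31.390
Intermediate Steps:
W = -8 (W = -2*4 = -8)
Z = -412/105 (Z = -1648*1/420 = -412/105 ≈ -3.9238)
Z*W = -412/105*(-8) = 3296/105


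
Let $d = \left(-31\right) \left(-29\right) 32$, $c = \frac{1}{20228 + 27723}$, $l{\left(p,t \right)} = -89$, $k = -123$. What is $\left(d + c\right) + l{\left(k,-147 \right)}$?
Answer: $\frac{1375186730}{47951} \approx 28679.0$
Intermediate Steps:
$c = \frac{1}{47951} \approx 2.0855 \cdot 10^{-5}$
$d = 28768$ ($d = 899 \cdot 32 = 28768$)
$\left(d + c\right) + l{\left(k,-147 \right)} = \left(28768 + \frac{1}{47951}\right) - 89 = \frac{1379454369}{47951} - 89 = \frac{1375186730}{47951}$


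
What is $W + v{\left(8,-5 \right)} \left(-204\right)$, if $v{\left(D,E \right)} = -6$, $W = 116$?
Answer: $1340$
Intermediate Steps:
$W + v{\left(8,-5 \right)} \left(-204\right) = 116 - -1224 = 116 + 1224 = 1340$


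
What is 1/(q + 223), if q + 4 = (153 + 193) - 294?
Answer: 1/271 ≈ 0.0036900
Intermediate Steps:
q = 48 (q = -4 + ((153 + 193) - 294) = -4 + (346 - 294) = -4 + 52 = 48)
1/(q + 223) = 1/(48 + 223) = 1/271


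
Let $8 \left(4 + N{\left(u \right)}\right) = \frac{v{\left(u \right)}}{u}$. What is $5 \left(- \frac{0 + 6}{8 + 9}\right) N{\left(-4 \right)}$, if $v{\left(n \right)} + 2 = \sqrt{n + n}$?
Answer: $\frac{945}{136} + \frac{15 i \sqrt{2}}{136} \approx 6.9485 + 0.15598 i$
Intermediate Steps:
$v{\left(n \right)} = -2 + \sqrt{2} \sqrt{n}$ ($v{\left(n \right)} = -2 + \sqrt{n + n} = -2 + \sqrt{2 n} = -2 + \sqrt{2} \sqrt{n}$)
$N{\left(u \right)} = -4 + \frac{-2 + \sqrt{2} \sqrt{u}}{8 u}$ ($N{\left(u \right)} = -4 + \frac{\left(-2 + \sqrt{2} \sqrt{u}\right) \frac{1}{u}}{8} = -4 + \frac{\frac{1}{u} \left(-2 + \sqrt{2} \sqrt{u}\right)}{8} = -4 + \frac{-2 + \sqrt{2} \sqrt{u}}{8 u}$)
$5 \left(- \frac{0 + 6}{8 + 9}\right) N{\left(-4 \right)} = 5 \left(- \frac{0 + 6}{8 + 9}\right) \frac{-2 - -128 + \sqrt{2} \sqrt{-4}}{8 \left(-4\right)} = 5 \left(- \frac{6}{17}\right) \frac{1}{8} \left(- \frac{1}{4}\right) \left(-2 + 128 + \sqrt{2} \cdot 2 i\right) = 5 \left(- \frac{6}{17}\right) \frac{1}{8} \left(- \frac{1}{4}\right) \left(-2 + 128 + 2 i \sqrt{2}\right) = 5 \left(\left(-1\right) \frac{6}{17}\right) \frac{1}{8} \left(- \frac{1}{4}\right) \left(126 + 2 i \sqrt{2}\right) = 5 \left(- \frac{6}{17}\right) \left(- \frac{63}{16} - \frac{i \sqrt{2}}{16}\right) = - \frac{30 \left(- \frac{63}{16} - \frac{i \sqrt{2}}{16}\right)}{17} = \frac{945}{136} + \frac{15 i \sqrt{2}}{136}$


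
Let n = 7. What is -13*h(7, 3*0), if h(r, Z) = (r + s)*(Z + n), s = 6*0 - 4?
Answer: -273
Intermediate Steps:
s = -4 (s = 0 - 4 = -4)
h(r, Z) = (-4 + r)*(7 + Z) (h(r, Z) = (r - 4)*(Z + 7) = (-4 + r)*(7 + Z))
-13*h(7, 3*0) = -13*(-28 - 12*0 + 7*7 + (3*0)*7) = -13*(-28 - 4*0 + 49 + 0*7) = -13*(-28 + 0 + 49 + 0) = -13*21 = -273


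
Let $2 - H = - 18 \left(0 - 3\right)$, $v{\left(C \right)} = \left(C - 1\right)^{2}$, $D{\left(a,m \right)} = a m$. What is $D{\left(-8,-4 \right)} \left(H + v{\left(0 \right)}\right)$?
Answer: $-1632$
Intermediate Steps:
$v{\left(C \right)} = \left(-1 + C\right)^{2}$
$H = -52$ ($H = 2 - - 18 \left(0 - 3\right) = 2 - \left(-18\right) \left(-3\right) = 2 - 54 = -52$)
$D{\left(-8,-4 \right)} \left(H + v{\left(0 \right)}\right) = \left(-8\right) \left(-4\right) \left(-52 + \left(-1 + 0\right)^{2}\right) = 32 \left(-52 + \left(-1\right)^{2}\right) = 32 \left(-52 + 1\right) = 32 \left(-51\right) = -1632$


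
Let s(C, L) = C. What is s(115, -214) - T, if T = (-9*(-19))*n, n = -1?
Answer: 286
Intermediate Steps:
T = -171 (T = -9*(-19)*(-1) = 171*(-1) = -171)
s(115, -214) - T = 115 - 1*(-171) = 115 + 171 = 286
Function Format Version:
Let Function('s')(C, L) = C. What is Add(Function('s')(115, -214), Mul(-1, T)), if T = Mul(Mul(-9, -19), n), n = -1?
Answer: 286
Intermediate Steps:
T = -171 (T = Mul(Mul(-9, -19), -1) = Mul(171, -1) = -171)
Add(Function('s')(115, -214), Mul(-1, T)) = Add(115, Mul(-1, -171)) = Add(115, 171) = 286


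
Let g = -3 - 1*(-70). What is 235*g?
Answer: 15745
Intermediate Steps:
g = 67 (g = -3 + 70 = 67)
235*g = 235*67 = 15745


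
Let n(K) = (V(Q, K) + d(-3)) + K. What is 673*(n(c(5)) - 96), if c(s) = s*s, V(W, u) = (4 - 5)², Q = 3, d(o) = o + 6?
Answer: -45091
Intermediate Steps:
d(o) = 6 + o
V(W, u) = 1 (V(W, u) = (-1)² = 1)
c(s) = s²
n(K) = 4 + K (n(K) = (1 + (6 - 3)) + K = (1 + 3) + K = 4 + K)
673*(n(c(5)) - 96) = 673*((4 + 5²) - 96) = 673*((4 + 25) - 96) = 673*(29 - 96) = 673*(-67) = -45091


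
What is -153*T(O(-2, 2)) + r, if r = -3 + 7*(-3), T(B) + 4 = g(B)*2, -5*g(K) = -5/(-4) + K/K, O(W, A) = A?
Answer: 7257/10 ≈ 725.70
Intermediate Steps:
g(K) = -9/20 (g(K) = -(-5/(-4) + K/K)/5 = -(-5*(-¼) + 1)/5 = -(5/4 + 1)/5 = -⅕*9/4 = -9/20)
T(B) = -49/10 (T(B) = -4 - 9/20*2 = -4 - 9/10 = -49/10)
r = -24 (r = -3 - 21 = -24)
-153*T(O(-2, 2)) + r = -153*(-49/10) - 24 = 7497/10 - 24 = 7257/10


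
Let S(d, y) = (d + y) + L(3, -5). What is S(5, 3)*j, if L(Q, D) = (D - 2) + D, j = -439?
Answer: 1756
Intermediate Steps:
L(Q, D) = -2 + 2*D (L(Q, D) = (-2 + D) + D = -2 + 2*D)
S(d, y) = -12 + d + y (S(d, y) = (d + y) + (-2 + 2*(-5)) = (d + y) + (-2 - 10) = (d + y) - 12 = -12 + d + y)
S(5, 3)*j = (-12 + 5 + 3)*(-439) = -4*(-439) = 1756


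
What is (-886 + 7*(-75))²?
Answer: 1990921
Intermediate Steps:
(-886 + 7*(-75))² = (-886 - 525)² = (-1411)² = 1990921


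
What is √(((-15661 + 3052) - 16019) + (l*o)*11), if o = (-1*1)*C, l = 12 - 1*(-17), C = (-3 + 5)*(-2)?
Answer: 2*I*√6838 ≈ 165.38*I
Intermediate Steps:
C = -4 (C = 2*(-2) = -4)
l = 29 (l = 12 + 17 = 29)
o = 4 (o = -1*1*(-4) = -1*(-4) = 4)
√(((-15661 + 3052) - 16019) + (l*o)*11) = √(((-15661 + 3052) - 16019) + (29*4)*11) = √((-12609 - 16019) + 116*11) = √(-28628 + 1276) = √(-27352) = 2*I*√6838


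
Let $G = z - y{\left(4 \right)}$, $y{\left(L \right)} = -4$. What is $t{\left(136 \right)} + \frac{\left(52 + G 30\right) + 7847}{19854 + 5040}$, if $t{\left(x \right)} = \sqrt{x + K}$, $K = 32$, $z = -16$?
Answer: $\frac{2513}{8298} + 2 \sqrt{42} \approx 13.264$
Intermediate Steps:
$G = -12$ ($G = -16 - -4 = -16 + 4 = -12$)
$t{\left(x \right)} = \sqrt{32 + x}$ ($t{\left(x \right)} = \sqrt{x + 32} = \sqrt{32 + x}$)
$t{\left(136 \right)} + \frac{\left(52 + G 30\right) + 7847}{19854 + 5040} = \sqrt{32 + 136} + \frac{\left(52 - 360\right) + 7847}{19854 + 5040} = \sqrt{168} + \frac{\left(52 - 360\right) + 7847}{24894} = 2 \sqrt{42} + \left(-308 + 7847\right) \frac{1}{24894} = 2 \sqrt{42} + 7539 \cdot \frac{1}{24894} = 2 \sqrt{42} + \frac{2513}{8298} = \frac{2513}{8298} + 2 \sqrt{42}$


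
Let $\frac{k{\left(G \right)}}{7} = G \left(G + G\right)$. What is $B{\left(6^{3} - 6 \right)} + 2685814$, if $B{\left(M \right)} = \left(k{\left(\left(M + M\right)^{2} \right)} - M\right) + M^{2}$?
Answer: $435640169704$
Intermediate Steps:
$k{\left(G \right)} = 14 G^{2}$ ($k{\left(G \right)} = 7 G \left(G + G\right) = 7 G 2 G = 7 \cdot 2 G^{2} = 14 G^{2}$)
$B{\left(M \right)} = M^{2} - M + 224 M^{4}$ ($B{\left(M \right)} = \left(14 \left(\left(M + M\right)^{2}\right)^{2} - M\right) + M^{2} = \left(14 \left(\left(2 M\right)^{2}\right)^{2} - M\right) + M^{2} = \left(14 \left(4 M^{2}\right)^{2} - M\right) + M^{2} = \left(14 \cdot 16 M^{4} - M\right) + M^{2} = \left(224 M^{4} - M\right) + M^{2} = \left(- M + 224 M^{4}\right) + M^{2} = M^{2} - M + 224 M^{4}$)
$B{\left(6^{3} - 6 \right)} + 2685814 = \left(6^{3} - 6\right) \left(-1 + \left(6^{3} - 6\right) + 224 \left(6^{3} - 6\right)^{3}\right) + 2685814 = \left(216 - 6\right) \left(-1 + \left(216 - 6\right) + 224 \left(216 - 6\right)^{3}\right) + 2685814 = 210 \left(-1 + 210 + 224 \cdot 210^{3}\right) + 2685814 = 210 \left(-1 + 210 + 224 \cdot 9261000\right) + 2685814 = 210 \left(-1 + 210 + 2074464000\right) + 2685814 = 210 \cdot 2074464209 + 2685814 = 435637483890 + 2685814 = 435640169704$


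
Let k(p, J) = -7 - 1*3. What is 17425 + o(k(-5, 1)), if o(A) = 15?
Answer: 17440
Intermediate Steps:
k(p, J) = -10 (k(p, J) = -7 - 3 = -10)
17425 + o(k(-5, 1)) = 17425 + 15 = 17440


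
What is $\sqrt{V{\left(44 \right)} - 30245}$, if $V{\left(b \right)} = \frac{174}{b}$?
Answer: $\frac{i \sqrt{14636666}}{22} \approx 173.9 i$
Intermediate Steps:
$\sqrt{V{\left(44 \right)} - 30245} = \sqrt{\frac{174}{44} - 30245} = \sqrt{174 \cdot \frac{1}{44} - 30245} = \sqrt{\frac{87}{22} - 30245} = \sqrt{- \frac{665303}{22}} = \frac{i \sqrt{14636666}}{22}$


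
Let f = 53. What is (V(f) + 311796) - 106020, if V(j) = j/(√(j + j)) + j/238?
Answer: 48974741/238 + √106/2 ≈ 2.0578e+5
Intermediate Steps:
V(j) = j/238 + √2*√j/2 (V(j) = j/(√(2*j)) + j*(1/238) = j/((√2*√j)) + j/238 = j*(√2/(2*√j)) + j/238 = √2*√j/2 + j/238 = j/238 + √2*√j/2)
(V(f) + 311796) - 106020 = (((1/238)*53 + √2*√53/2) + 311796) - 106020 = ((53/238 + √106/2) + 311796) - 106020 = (74207501/238 + √106/2) - 106020 = 48974741/238 + √106/2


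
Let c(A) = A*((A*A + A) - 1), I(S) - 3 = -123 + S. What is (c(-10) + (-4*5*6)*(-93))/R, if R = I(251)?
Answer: 10270/131 ≈ 78.397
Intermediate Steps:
I(S) = -120 + S (I(S) = 3 + (-123 + S) = -120 + S)
R = 131 (R = -120 + 251 = 131)
c(A) = A*(-1 + A + A²) (c(A) = A*((A² + A) - 1) = A*((A + A²) - 1) = A*(-1 + A + A²))
(c(-10) + (-4*5*6)*(-93))/R = (-10*(-1 - 10 + (-10)²) + (-4*5*6)*(-93))/131 = (-10*(-1 - 10 + 100) - 20*6*(-93))*(1/131) = (-10*89 - 120*(-93))*(1/131) = (-890 + 11160)*(1/131) = 10270*(1/131) = 10270/131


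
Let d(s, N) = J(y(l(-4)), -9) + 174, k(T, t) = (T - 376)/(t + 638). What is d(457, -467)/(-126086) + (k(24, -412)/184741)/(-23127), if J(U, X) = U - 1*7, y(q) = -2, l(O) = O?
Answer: -79660835528879/60873447918095826 ≈ -0.0013086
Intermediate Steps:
J(U, X) = -7 + U (J(U, X) = U - 7 = -7 + U)
k(T, t) = (-376 + T)/(638 + t)
d(s, N) = 165 (d(s, N) = (-7 - 2) + 174 = -9 + 174 = 165)
d(457, -467)/(-126086) + (k(24, -412)/184741)/(-23127) = 165/(-126086) + (((-376 + 24)/(638 - 412))/184741)/(-23127) = 165*(-1/126086) + ((-352/226)*(1/184741))*(-1/23127) = -165/126086 + (((1/226)*(-352))*(1/184741))*(-1/23127) = -165/126086 - 176/113*1/184741*(-1/23127) = -165/126086 - 176/20875733*(-1/23127) = -165/126086 + 176/482793077091 = -79660835528879/60873447918095826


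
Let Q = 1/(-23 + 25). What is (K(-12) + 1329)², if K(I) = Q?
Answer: 7070281/4 ≈ 1.7676e+6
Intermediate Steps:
Q = ½ (Q = 1/2 = ½ ≈ 0.50000)
K(I) = ½
(K(-12) + 1329)² = (½ + 1329)² = (2659/2)² = 7070281/4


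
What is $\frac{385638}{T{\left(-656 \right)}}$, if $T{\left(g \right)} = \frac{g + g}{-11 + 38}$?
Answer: $- \frac{5206113}{656} \approx -7936.1$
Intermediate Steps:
$T{\left(g \right)} = \frac{2 g}{27}$
$\frac{385638}{T{\left(-656 \right)}} = \frac{385638}{\frac{2}{27} \left(-656\right)} = \frac{385638}{- \frac{1312}{27}} = 385638 \left(- \frac{27}{1312}\right) = - \frac{5206113}{656}$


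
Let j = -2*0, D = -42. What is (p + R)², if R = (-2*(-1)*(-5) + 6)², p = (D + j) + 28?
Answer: 4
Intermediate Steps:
j = 0
p = -14 (p = (-42 + 0) + 28 = -42 + 28 = -14)
R = 16 (R = (2*(-5) + 6)² = (-10 + 6)² = (-4)² = 16)
(p + R)² = (-14 + 16)² = 2² = 4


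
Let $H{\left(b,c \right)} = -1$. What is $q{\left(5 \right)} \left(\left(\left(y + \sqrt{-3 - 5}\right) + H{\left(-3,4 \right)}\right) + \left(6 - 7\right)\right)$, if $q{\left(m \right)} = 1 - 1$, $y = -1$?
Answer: $0$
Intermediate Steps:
$q{\left(m \right)} = 0$
$q{\left(5 \right)} \left(\left(\left(y + \sqrt{-3 - 5}\right) + H{\left(-3,4 \right)}\right) + \left(6 - 7\right)\right) = 0 \left(\left(\left(-1 + \sqrt{-3 - 5}\right) - 1\right) + \left(6 - 7\right)\right) = 0 \left(\left(\left(-1 + \sqrt{-8}\right) - 1\right) + \left(6 - 7\right)\right) = 0 \left(\left(\left(-1 + 2 i \sqrt{2}\right) - 1\right) - 1\right) = 0 \left(\left(-2 + 2 i \sqrt{2}\right) - 1\right) = 0 \left(-3 + 2 i \sqrt{2}\right) = 0$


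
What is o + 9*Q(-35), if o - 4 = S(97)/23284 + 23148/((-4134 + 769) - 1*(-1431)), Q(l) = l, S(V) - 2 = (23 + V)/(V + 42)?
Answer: -505393335585/1564836146 ≈ -322.97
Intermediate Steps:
S(V) = 2 + (23 + V)/(42 + V) (S(V) = 2 + (23 + V)/(V + 42) = 2 + (23 + V)/(42 + V))
o = -12469949595/1564836146 (o = 4 + (((107 + 3*97)/(42 + 97))/23284 + 23148/((-4134 + 769) - 1*(-1431))) = 4 + (((107 + 291)/139)*(1/23284) + 23148/(-3365 + 1431)) = 4 + (((1/139)*398)*(1/23284) + 23148/(-1934)) = 4 + ((398/139)*(1/23284) + 23148*(-1/1934)) = 4 + (199/1618238 - 11574/967) = 4 - 18729294179/1564836146 = -12469949595/1564836146 ≈ -7.9689)
o + 9*Q(-35) = -12469949595/1564836146 + 9*(-35) = -12469949595/1564836146 - 315 = -505393335585/1564836146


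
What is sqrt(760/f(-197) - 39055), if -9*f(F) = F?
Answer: I*sqrt(1514338015)/197 ≈ 197.54*I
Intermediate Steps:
f(F) = -F/9
sqrt(760/f(-197) - 39055) = sqrt(760/((-1/9*(-197))) - 39055) = sqrt(760/(197/9) - 39055) = sqrt(760*(9/197) - 39055) = sqrt(6840/197 - 39055) = sqrt(-7686995/197) = I*sqrt(1514338015)/197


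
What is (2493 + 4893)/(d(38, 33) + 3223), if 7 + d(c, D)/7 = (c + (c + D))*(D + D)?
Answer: 1231/8922 ≈ 0.13797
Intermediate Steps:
d(c, D) = -49 + 14*D*(D + 2*c) (d(c, D) = -49 + 7*((c + (c + D))*(D + D)) = -49 + 7*((c + (D + c))*(2*D)) = -49 + 7*((D + 2*c)*(2*D)) = -49 + 7*(2*D*(D + 2*c)) = -49 + 14*D*(D + 2*c))
(2493 + 4893)/(d(38, 33) + 3223) = (2493 + 4893)/((-49 + 14*33² + 28*33*38) + 3223) = 7386/((-49 + 14*1089 + 35112) + 3223) = 7386/((-49 + 15246 + 35112) + 3223) = 7386/(50309 + 3223) = 7386/53532 = 7386*(1/53532) = 1231/8922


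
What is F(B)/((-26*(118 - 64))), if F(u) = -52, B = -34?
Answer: 1/27 ≈ 0.037037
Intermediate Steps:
F(B)/((-26*(118 - 64))) = -52*(-1/(26*(118 - 64))) = -52/((-26*54)) = -52/(-1404) = -52*(-1/1404) = 1/27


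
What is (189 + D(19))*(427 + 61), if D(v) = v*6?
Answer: 147864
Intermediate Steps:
D(v) = 6*v
(189 + D(19))*(427 + 61) = (189 + 6*19)*(427 + 61) = (189 + 114)*488 = 303*488 = 147864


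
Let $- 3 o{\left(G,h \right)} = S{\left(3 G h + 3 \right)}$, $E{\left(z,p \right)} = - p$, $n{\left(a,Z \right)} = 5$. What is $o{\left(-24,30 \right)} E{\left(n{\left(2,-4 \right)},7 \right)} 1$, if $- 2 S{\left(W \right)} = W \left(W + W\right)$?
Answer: $-10856181$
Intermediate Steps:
$S{\left(W \right)} = - W^{2}$ ($S{\left(W \right)} = - \frac{W \left(W + W\right)}{2} = - \frac{W 2 W}{2} = - \frac{2 W^{2}}{2} = - W^{2}$)
$o{\left(G,h \right)} = \frac{\left(3 + 3 G h\right)^{2}}{3}$ ($o{\left(G,h \right)} = - \frac{\left(-1\right) \left(3 G h + 3\right)^{2}}{3} = - \frac{\left(-1\right) \left(3 + 3 G h\right)^{2}}{3} = \frac{\left(3 + 3 G h\right)^{2}}{3}$)
$o{\left(-24,30 \right)} E{\left(n{\left(2,-4 \right)},7 \right)} 1 = 3 \left(1 - 720\right)^{2} \left(-1\right) 7 \cdot 1 = 3 \left(1 - 720\right)^{2} \left(\left(-7\right) 1\right) = 3 \left(-719\right)^{2} \left(-7\right) = 3 \cdot 516961 \left(-7\right) = 1550883 \left(-7\right) = -10856181$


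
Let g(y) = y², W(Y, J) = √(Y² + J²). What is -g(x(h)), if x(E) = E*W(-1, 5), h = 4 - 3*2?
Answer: -104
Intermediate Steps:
W(Y, J) = √(J² + Y²)
h = -2 (h = 4 - 6 = -2)
x(E) = E*√26 (x(E) = E*√(5² + (-1)²) = E*√(25 + 1) = E*√26)
-g(x(h)) = -(-2*√26)² = -1*104 = -104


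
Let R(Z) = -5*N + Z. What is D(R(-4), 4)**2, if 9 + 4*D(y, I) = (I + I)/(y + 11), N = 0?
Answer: 3025/784 ≈ 3.8584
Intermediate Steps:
R(Z) = Z (R(Z) = -5*0 + Z = 0 + Z = Z)
D(y, I) = -9/4 + I/(2*(11 + y)) (D(y, I) = -9/4 + ((I + I)/(y + 11))/4 = -9/4 + ((2*I)/(11 + y))/4 = -9/4 + (2*I/(11 + y))/4 = -9/4 + I/(2*(11 + y)))
D(R(-4), 4)**2 = ((-99 - 9*(-4) + 2*4)/(4*(11 - 4)))**2 = ((1/4)*(-99 + 36 + 8)/7)**2 = ((1/4)*(1/7)*(-55))**2 = (-55/28)**2 = 3025/784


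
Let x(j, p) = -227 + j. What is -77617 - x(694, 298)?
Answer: -78084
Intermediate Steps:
-77617 - x(694, 298) = -77617 - (-227 + 694) = -77617 - 1*467 = -77617 - 467 = -78084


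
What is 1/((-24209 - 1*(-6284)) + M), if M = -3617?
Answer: -1/21542 ≈ -4.6421e-5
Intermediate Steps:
1/((-24209 - 1*(-6284)) + M) = 1/((-24209 - 1*(-6284)) - 3617) = 1/((-24209 + 6284) - 3617) = 1/(-17925 - 3617) = 1/(-21542) = -1/21542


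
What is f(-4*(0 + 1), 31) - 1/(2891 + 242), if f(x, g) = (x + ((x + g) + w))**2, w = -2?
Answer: 1381652/3133 ≈ 441.00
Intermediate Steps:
f(x, g) = (-2 + g + 2*x)**2 (f(x, g) = (x + ((x + g) - 2))**2 = (x + ((g + x) - 2))**2 = (x + (-2 + g + x))**2 = (-2 + g + 2*x)**2)
f(-4*(0 + 1), 31) - 1/(2891 + 242) = (-2 + 31 + 2*(-4*(0 + 1)))**2 - 1/(2891 + 242) = (-2 + 31 + 2*(-4*1))**2 - 1/3133 = (-2 + 31 + 2*(-4))**2 - 1*1/3133 = (-2 + 31 - 8)**2 - 1/3133 = 21**2 - 1/3133 = 441 - 1/3133 = 1381652/3133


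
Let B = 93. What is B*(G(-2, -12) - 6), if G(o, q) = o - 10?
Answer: -1674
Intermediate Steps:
G(o, q) = -10 + o
B*(G(-2, -12) - 6) = 93*((-10 - 2) - 6) = 93*(-12 - 6) = 93*(-18) = -1674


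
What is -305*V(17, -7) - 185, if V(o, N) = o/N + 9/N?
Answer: 6635/7 ≈ 947.86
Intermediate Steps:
V(o, N) = 9/N + o/N
-305*V(17, -7) - 185 = -305*(9 + 17)/(-7) - 185 = -(-305)*26/7 - 185 = -305*(-26/7) - 185 = 7930/7 - 185 = 6635/7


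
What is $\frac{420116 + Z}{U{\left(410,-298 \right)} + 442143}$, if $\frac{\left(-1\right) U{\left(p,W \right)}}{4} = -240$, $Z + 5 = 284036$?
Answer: $\frac{704147}{443103} \approx 1.5891$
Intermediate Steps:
$Z = 284031$ ($Z = -5 + 284036 = 284031$)
$U{\left(p,W \right)} = 960$ ($U{\left(p,W \right)} = \left(-4\right) \left(-240\right) = 960$)
$\frac{420116 + Z}{U{\left(410,-298 \right)} + 442143} = \frac{420116 + 284031}{960 + 442143} = \frac{704147}{443103}$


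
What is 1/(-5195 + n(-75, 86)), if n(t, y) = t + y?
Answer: -1/5184 ≈ -0.00019290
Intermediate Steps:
1/(-5195 + n(-75, 86)) = 1/(-5195 + (-75 + 86)) = 1/(-5195 + 11) = 1/(-5184) = -1/5184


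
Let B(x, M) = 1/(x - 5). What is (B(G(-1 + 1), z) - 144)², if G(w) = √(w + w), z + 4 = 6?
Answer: 519841/25 ≈ 20794.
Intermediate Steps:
z = 2 (z = -4 + 6 = 2)
G(w) = √2*√w (G(w) = √(2*w) = √2*√w)
B(x, M) = 1/(-5 + x)
(B(G(-1 + 1), z) - 144)² = (1/(-5 + √2*√(-1 + 1)) - 144)² = (1/(-5 + √2*√0) - 144)² = (1/(-5 + √2*0) - 144)² = (1/(-5 + 0) - 144)² = (1/(-5) - 144)² = (-⅕ - 144)² = (-721/5)² = 519841/25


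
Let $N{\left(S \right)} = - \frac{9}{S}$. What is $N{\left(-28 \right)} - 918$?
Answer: $- \frac{25695}{28} \approx -917.68$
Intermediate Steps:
$N{\left(-28 \right)} - 918 = - \frac{9}{-28} - 918 = \left(-9\right) \left(- \frac{1}{28}\right) - 918 = \frac{9}{28} - 918 = - \frac{25695}{28}$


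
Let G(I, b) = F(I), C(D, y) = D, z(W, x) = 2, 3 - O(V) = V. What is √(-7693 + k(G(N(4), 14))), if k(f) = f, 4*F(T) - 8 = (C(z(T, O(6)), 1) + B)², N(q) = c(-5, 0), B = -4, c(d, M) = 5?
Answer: I*√7690 ≈ 87.693*I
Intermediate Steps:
O(V) = 3 - V
N(q) = 5
F(T) = 3 (F(T) = 2 + (2 - 4)²/4 = 2 + (¼)*(-2)² = 2 + (¼)*4 = 2 + 1 = 3)
G(I, b) = 3
√(-7693 + k(G(N(4), 14))) = √(-7693 + 3) = √(-7690) = I*√7690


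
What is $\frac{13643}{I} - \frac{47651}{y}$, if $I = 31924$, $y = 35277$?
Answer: $- \frac{1039926413}{1126182948} \approx -0.92341$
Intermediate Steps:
$\frac{13643}{I} - \frac{47651}{y} = \frac{13643}{31924} - \frac{47651}{35277} = - \frac{1039926413}{1126182948}$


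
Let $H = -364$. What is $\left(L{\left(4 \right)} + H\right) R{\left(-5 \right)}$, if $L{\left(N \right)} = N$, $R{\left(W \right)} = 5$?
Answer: $-1800$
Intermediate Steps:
$\left(L{\left(4 \right)} + H\right) R{\left(-5 \right)} = \left(4 - 364\right) 5 = \left(-360\right) 5 = -1800$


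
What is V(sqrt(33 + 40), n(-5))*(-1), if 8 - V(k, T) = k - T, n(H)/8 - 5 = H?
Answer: -8 + sqrt(73) ≈ 0.54400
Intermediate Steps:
n(H) = 40 + 8*H
V(k, T) = 8 + T - k (V(k, T) = 8 - (k - T) = 8 + (T - k) = 8 + T - k)
V(sqrt(33 + 40), n(-5))*(-1) = (8 + (40 + 8*(-5)) - sqrt(33 + 40))*(-1) = (8 + (40 - 40) - sqrt(73))*(-1) = (8 + 0 - sqrt(73))*(-1) = (8 - sqrt(73))*(-1) = -8 + sqrt(73)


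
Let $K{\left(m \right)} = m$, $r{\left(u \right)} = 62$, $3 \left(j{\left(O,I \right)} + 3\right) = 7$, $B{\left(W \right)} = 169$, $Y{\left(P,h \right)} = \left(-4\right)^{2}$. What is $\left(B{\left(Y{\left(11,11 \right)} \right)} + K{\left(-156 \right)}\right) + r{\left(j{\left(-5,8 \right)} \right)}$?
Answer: $75$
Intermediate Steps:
$Y{\left(P,h \right)} = 16$
$j{\left(O,I \right)} = - \frac{2}{3}$ ($j{\left(O,I \right)} = -3 + \frac{1}{3} \cdot 7 = -3 + \frac{7}{3} = - \frac{2}{3}$)
$\left(B{\left(Y{\left(11,11 \right)} \right)} + K{\left(-156 \right)}\right) + r{\left(j{\left(-5,8 \right)} \right)} = \left(169 - 156\right) + 62 = 13 + 62 = 75$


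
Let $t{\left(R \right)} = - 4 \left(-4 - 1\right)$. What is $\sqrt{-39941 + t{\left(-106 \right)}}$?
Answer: $i \sqrt{39921} \approx 199.8 i$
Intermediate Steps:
$t{\left(R \right)} = 20$ ($t{\left(R \right)} = \left(-4\right) \left(-5\right) = 20$)
$\sqrt{-39941 + t{\left(-106 \right)}} = \sqrt{-39941 + 20} = \sqrt{-39921} = i \sqrt{39921}$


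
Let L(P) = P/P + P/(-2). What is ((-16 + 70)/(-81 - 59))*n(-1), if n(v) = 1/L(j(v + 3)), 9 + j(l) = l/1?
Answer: -3/35 ≈ -0.085714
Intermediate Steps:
j(l) = -9 + l (j(l) = -9 + l/1 = -9 + l*1 = -9 + l)
L(P) = 1 - P/2 (L(P) = 1 + P*(-1/2) = 1 - P/2)
n(v) = 1/(4 - v/2) (n(v) = 1/(1 - (-9 + (v + 3))/2) = 1/(1 - (-9 + (3 + v))/2) = 1/(1 - (-6 + v)/2) = 1/(1 + (3 - v/2)) = 1/(4 - v/2))
((-16 + 70)/(-81 - 59))*n(-1) = ((-16 + 70)/(-81 - 59))*(-2/(-8 - 1)) = (54/(-140))*(-2/(-9)) = (54*(-1/140))*(-2*(-1/9)) = -27/70*2/9 = -3/35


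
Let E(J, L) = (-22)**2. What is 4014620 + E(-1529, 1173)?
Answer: 4015104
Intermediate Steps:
E(J, L) = 484
4014620 + E(-1529, 1173) = 4014620 + 484 = 4015104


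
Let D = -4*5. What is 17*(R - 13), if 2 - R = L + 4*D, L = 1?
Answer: 1156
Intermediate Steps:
D = -20
R = 81 (R = 2 - (1 + 4*(-20)) = 2 - (1 - 80) = 2 - 1*(-79) = 2 + 79 = 81)
17*(R - 13) = 17*(81 - 13) = 17*68 = 1156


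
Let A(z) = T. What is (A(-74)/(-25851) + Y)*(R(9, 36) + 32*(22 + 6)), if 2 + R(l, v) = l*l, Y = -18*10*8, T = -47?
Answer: -12098252725/8617 ≈ -1.4040e+6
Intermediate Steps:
A(z) = -47
Y = -1440 (Y = -180*8 = -1440)
R(l, v) = -2 + l² (R(l, v) = -2 + l*l = -2 + l²)
(A(-74)/(-25851) + Y)*(R(9, 36) + 32*(22 + 6)) = (-47/(-25851) - 1440)*((-2 + 9²) + 32*(22 + 6)) = (-47*(-1/25851) - 1440)*((-2 + 81) + 32*28) = (47/25851 - 1440)*(79 + 896) = -37225393/25851*975 = -12098252725/8617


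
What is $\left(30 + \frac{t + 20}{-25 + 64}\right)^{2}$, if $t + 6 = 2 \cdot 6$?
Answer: $\frac{8464}{9} \approx 940.44$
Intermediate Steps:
$t = 6$ ($t = -6 + 2 \cdot 6 = -6 + 12 = 6$)
$\left(30 + \frac{t + 20}{-25 + 64}\right)^{2} = \left(30 + \frac{6 + 20}{-25 + 64}\right)^{2} = \left(30 + \frac{26}{39}\right)^{2} = \left(30 + 26 \cdot \frac{1}{39}\right)^{2} = \left(30 + \frac{2}{3}\right)^{2} = \left(\frac{92}{3}\right)^{2} = \frac{8464}{9}$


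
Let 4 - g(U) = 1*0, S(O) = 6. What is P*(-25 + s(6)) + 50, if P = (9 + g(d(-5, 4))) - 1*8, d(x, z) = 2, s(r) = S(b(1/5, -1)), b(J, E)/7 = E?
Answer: -45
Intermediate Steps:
b(J, E) = 7*E
s(r) = 6
g(U) = 4 (g(U) = 4 - 0 = 4 - 1*0 = 4 + 0 = 4)
P = 5 (P = (9 + 4) - 1*8 = 13 - 8 = 5)
P*(-25 + s(6)) + 50 = 5*(-25 + 6) + 50 = 5*(-19) + 50 = -95 + 50 = -45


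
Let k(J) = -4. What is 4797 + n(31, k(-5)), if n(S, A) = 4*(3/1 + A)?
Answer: 4793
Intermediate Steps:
n(S, A) = 12 + 4*A (n(S, A) = 4*(3*1 + A) = 4*(3 + A) = 12 + 4*A)
4797 + n(31, k(-5)) = 4797 + (12 + 4*(-4)) = 4797 + (12 - 16) = 4797 - 4 = 4793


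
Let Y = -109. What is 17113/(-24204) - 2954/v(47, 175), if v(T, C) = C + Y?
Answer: -4034893/88748 ≈ -45.465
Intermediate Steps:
v(T, C) = -109 + C (v(T, C) = C - 109 = -109 + C)
17113/(-24204) - 2954/v(47, 175) = 17113/(-24204) - 2954/(-109 + 175) = 17113*(-1/24204) - 2954/66 = -17113/24204 - 2954*1/66 = -17113/24204 - 1477/33 = -4034893/88748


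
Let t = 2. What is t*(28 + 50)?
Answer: 156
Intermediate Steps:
t*(28 + 50) = 2*(28 + 50) = 2*78 = 156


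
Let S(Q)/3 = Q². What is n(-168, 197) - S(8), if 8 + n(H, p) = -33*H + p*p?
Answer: 44153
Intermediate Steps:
S(Q) = 3*Q²
n(H, p) = -8 + p² - 33*H (n(H, p) = -8 + (-33*H + p*p) = -8 + (-33*H + p²) = -8 + (p² - 33*H) = -8 + p² - 33*H)
n(-168, 197) - S(8) = (-8 + 197² - 33*(-168)) - 3*8² = (-8 + 38809 + 5544) - 3*64 = 44345 - 1*192 = 44345 - 192 = 44153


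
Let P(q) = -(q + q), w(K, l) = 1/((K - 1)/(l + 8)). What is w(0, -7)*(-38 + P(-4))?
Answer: 30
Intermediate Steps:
w(K, l) = (8 + l)/(-1 + K) (w(K, l) = 1/((-1 + K)/(8 + l)) = (8 + l)/(-1 + K))
P(q) = -2*q
w(0, -7)*(-38 + P(-4)) = ((8 - 7)/(-1 + 0))*(-38 - 2*(-4)) = (1/(-1))*(-38 + 8) = -1*1*(-30) = -1*(-30) = 30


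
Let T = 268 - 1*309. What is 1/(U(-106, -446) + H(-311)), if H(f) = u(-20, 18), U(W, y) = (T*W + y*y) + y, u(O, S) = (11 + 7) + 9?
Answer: 1/202843 ≈ 4.9299e-6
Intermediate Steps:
T = -41 (T = 268 - 309 = -41)
u(O, S) = 27 (u(O, S) = 18 + 9 = 27)
U(W, y) = y + y**2 - 41*W (U(W, y) = (-41*W + y*y) + y = (-41*W + y**2) + y = (y**2 - 41*W) + y = y + y**2 - 41*W)
H(f) = 27
1/(U(-106, -446) + H(-311)) = 1/((-446 + (-446)**2 - 41*(-106)) + 27) = 1/((-446 + 198916 + 4346) + 27) = 1/(202816 + 27) = 1/202843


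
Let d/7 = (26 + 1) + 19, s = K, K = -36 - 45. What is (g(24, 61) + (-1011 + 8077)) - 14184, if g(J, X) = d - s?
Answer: -6715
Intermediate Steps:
K = -81
s = -81
d = 322 (d = 7*((26 + 1) + 19) = 7*(27 + 19) = 7*46 = 322)
g(J, X) = 403 (g(J, X) = 322 - 1*(-81) = 322 + 81 = 403)
(g(24, 61) + (-1011 + 8077)) - 14184 = (403 + (-1011 + 8077)) - 14184 = (403 + 7066) - 14184 = 7469 - 14184 = -6715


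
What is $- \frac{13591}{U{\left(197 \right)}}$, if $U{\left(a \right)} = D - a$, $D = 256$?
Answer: $- \frac{13591}{59} \approx -230.36$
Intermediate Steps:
$U{\left(a \right)} = 256 - a$
$- \frac{13591}{U{\left(197 \right)}} = - \frac{13591}{256 - 197} = - \frac{13591}{59}$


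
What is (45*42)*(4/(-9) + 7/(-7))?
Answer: -2730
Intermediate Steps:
(45*42)*(4/(-9) + 7/(-7)) = 1890*(4*(-⅑) + 7*(-⅐)) = 1890*(-4/9 - 1) = 1890*(-13/9) = -2730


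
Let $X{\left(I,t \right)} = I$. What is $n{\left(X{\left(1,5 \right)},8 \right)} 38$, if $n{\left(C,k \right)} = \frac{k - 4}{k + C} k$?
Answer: $\frac{1216}{9} \approx 135.11$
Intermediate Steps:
$n{\left(C,k \right)} = \frac{k \left(-4 + k\right)}{C + k}$ ($n{\left(C,k \right)} = \frac{-4 + k}{C + k} k = \frac{k \left(-4 + k\right)}{C + k}$)
$n{\left(X{\left(1,5 \right)},8 \right)} 38 = \frac{8 \left(-4 + 8\right)}{1 + 8} \cdot 38 = 8 \cdot \frac{1}{9} \cdot 4 \cdot 38 = \frac{32}{9} \cdot 38 = \frac{1216}{9}$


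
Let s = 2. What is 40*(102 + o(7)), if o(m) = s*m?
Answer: 4640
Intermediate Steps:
o(m) = 2*m
40*(102 + o(7)) = 40*(102 + 2*7) = 40*(102 + 14) = 40*116 = 4640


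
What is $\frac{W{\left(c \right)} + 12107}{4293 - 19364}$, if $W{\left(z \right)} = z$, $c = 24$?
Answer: $- \frac{1733}{2153} \approx -0.80492$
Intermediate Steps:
$\frac{W{\left(c \right)} + 12107}{4293 - 19364} = \frac{24 + 12107}{4293 - 19364} = \frac{12131}{-15071} = 12131 \left(- \frac{1}{15071}\right) = - \frac{1733}{2153}$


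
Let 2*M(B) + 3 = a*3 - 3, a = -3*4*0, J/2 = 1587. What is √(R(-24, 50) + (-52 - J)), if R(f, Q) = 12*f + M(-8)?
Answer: I*√3517 ≈ 59.304*I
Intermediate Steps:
J = 3174 (J = 2*1587 = 3174)
a = 0 (a = -12*0 = 0)
M(B) = -3 (M(B) = -3/2 + (0*3 - 3)/2 = -3/2 + (0 - 3)/2 = -3/2 + (½)*(-3) = -3/2 - 3/2 = -3)
R(f, Q) = -3 + 12*f (R(f, Q) = 12*f - 3 = -3 + 12*f)
√(R(-24, 50) + (-52 - J)) = √((-3 + 12*(-24)) + (-52 - 1*3174)) = √((-3 - 288) + (-52 - 3174)) = √(-291 - 3226) = √(-3517) = I*√3517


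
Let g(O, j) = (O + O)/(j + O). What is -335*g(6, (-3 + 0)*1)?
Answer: -1340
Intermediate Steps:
g(O, j) = 2*O/(O + j) (g(O, j) = (2*O)/(O + j) = 2*O/(O + j))
-335*g(6, (-3 + 0)*1) = -670*6/(6 + (-3 + 0)*1) = -670*6/(6 - 3*1) = -670*6/(6 - 3) = -670*6/3 = -335*4 = -1340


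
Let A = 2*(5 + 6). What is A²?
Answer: 484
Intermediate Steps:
A = 22 (A = 2*11 = 22)
A² = 22² = 484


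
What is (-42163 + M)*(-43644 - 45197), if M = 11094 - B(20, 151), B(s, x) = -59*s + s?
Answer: 2657145469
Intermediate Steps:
B(s, x) = -58*s
M = 12254 (M = 11094 - (-58)*20 = 11094 - 1*(-1160) = 11094 + 1160 = 12254)
(-42163 + M)*(-43644 - 45197) = (-42163 + 12254)*(-43644 - 45197) = -29909*(-88841) = 2657145469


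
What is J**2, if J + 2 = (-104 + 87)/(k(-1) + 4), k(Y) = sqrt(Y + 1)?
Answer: 625/16 ≈ 39.063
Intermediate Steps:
k(Y) = sqrt(1 + Y)
J = -25/4 (J = -2 + (-104 + 87)/(sqrt(1 - 1) + 4) = -2 - 17/(sqrt(0) + 4) = -2 - 17/(0 + 4) = -2 - 17/4 = -25/4 ≈ -6.2500)
J**2 = (-25/4)**2 = 625/16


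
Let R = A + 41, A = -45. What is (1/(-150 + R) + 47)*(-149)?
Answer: -1078313/154 ≈ -7002.0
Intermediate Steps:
R = -4 (R = -45 + 41 = -4)
(1/(-150 + R) + 47)*(-149) = (1/(-150 - 4) + 47)*(-149) = (1/(-154) + 47)*(-149) = (-1/154 + 47)*(-149) = (7237/154)*(-149) = -1078313/154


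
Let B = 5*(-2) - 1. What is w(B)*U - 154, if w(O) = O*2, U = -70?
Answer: 1386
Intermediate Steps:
B = -11 (B = -10 - 1 = -11)
w(O) = 2*O
w(B)*U - 154 = (2*(-11))*(-70) - 154 = -22*(-70) - 154 = 1540 - 154 = 1386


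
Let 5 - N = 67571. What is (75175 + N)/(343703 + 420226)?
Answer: 7609/763929 ≈ 0.0099604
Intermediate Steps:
N = -67566 (N = 5 - 1*67571 = 5 - 67571 = -67566)
(75175 + N)/(343703 + 420226) = (75175 - 67566)/(343703 + 420226) = 7609/763929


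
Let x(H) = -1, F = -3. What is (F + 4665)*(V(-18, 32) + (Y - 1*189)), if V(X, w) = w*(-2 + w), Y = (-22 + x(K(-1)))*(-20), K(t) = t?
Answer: 5738922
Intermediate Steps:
Y = 460 (Y = (-22 - 1)*(-20) = -23*(-20) = 460)
(F + 4665)*(V(-18, 32) + (Y - 1*189)) = (-3 + 4665)*(32*(-2 + 32) + (460 - 1*189)) = 4662*(32*30 + (460 - 189)) = 4662*(960 + 271) = 4662*1231 = 5738922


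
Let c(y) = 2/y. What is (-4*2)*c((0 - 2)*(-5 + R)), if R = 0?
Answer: -8/5 ≈ -1.6000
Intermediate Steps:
(-4*2)*c((0 - 2)*(-5 + R)) = (-4*2)*(2/(((0 - 2)*(-5 + 0)))) = -16/((-2*(-5))) = -16/10 = -8*⅕ = -8/5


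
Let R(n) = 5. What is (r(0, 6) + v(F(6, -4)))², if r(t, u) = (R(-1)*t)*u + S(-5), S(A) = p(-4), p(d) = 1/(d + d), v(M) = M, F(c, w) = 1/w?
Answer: 9/64 ≈ 0.14063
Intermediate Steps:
p(d) = 1/(2*d)
S(A) = -⅛ (S(A) = (½)/(-4) = (½)*(-¼) = -⅛)
r(t, u) = -⅛ + 5*t*u (r(t, u) = (5*t)*u - ⅛ = 5*t*u - ⅛ = -⅛ + 5*t*u)
(r(0, 6) + v(F(6, -4)))² = ((-⅛ + 5*0*6) + 1/(-4))² = ((-⅛ + 0) - ¼)² = (-⅛ - ¼)² = (-3/8)² = 9/64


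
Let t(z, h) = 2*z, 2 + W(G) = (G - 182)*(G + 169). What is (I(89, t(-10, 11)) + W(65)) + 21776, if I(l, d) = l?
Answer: -5515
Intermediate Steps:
W(G) = -2 + (-182 + G)*(169 + G) (W(G) = -2 + (G - 182)*(G + 169) = -2 + (-182 + G)*(169 + G))
(I(89, t(-10, 11)) + W(65)) + 21776 = (89 + (-30760 + 65² - 13*65)) + 21776 = (89 + (-30760 + 4225 - 845)) + 21776 = (89 - 27380) + 21776 = -27291 + 21776 = -5515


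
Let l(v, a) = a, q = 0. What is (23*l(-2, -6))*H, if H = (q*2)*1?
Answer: 0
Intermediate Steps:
H = 0 (H = (0*2)*1 = 0*1 = 0)
(23*l(-2, -6))*H = (23*(-6))*0 = -138*0 = 0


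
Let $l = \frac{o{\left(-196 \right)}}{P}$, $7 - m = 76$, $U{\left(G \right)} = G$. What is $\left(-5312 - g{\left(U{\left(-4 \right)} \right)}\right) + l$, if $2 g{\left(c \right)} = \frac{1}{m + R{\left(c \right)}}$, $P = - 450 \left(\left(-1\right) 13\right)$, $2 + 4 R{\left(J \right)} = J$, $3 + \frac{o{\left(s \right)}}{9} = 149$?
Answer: $- \frac{243411782}{45825} \approx -5311.8$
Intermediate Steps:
$o{\left(s \right)} = 1314$ ($o{\left(s \right)} = -27 + 9 \cdot 149 = -27 + 1341 = 1314$)
$R{\left(J \right)} = - \frac{1}{2} + \frac{J}{4}$
$m = -69$ ($m = 7 - 76 = -69$)
$P = 5850$ ($P = \left(-450\right) \left(-13\right) = 5850$)
$g{\left(c \right)} = \frac{1}{2 \left(- \frac{139}{2} + \frac{c}{4}\right)}$ ($g{\left(c \right)} = \frac{1}{2 \left(-69 + \left(- \frac{1}{2} + \frac{c}{4}\right)\right)} = \frac{1}{2 \left(- \frac{139}{2} + \frac{c}{4}\right)}$)
$l = \frac{73}{325}$ ($l = \frac{1314}{5850} = 1314 \cdot \frac{1}{5850} = \frac{73}{325} \approx 0.22462$)
$\left(-5312 - g{\left(U{\left(-4 \right)} \right)}\right) + l = \left(-5312 - \frac{2}{-278 - 4}\right) + \frac{73}{325} = \left(-5312 - \frac{2}{-282}\right) + \frac{73}{325} = \left(-5312 - 2 \left(- \frac{1}{282}\right)\right) + \frac{73}{325} = \left(-5312 - - \frac{1}{141}\right) + \frac{73}{325} = \left(-5312 + \frac{1}{141}\right) + \frac{73}{325} = - \frac{748991}{141} + \frac{73}{325} = - \frac{243411782}{45825}$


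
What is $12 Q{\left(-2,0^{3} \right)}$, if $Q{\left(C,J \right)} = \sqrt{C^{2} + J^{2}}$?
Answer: $24$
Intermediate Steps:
$12 Q{\left(-2,0^{3} \right)} = 12 \sqrt{\left(-2\right)^{2} + \left(0^{3}\right)^{2}} = 12 \sqrt{4 + 0^{2}} = 12 \sqrt{4 + 0} = 12 \sqrt{4} = 12 \cdot 2 = 24$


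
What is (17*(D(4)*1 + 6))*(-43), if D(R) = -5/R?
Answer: -13889/4 ≈ -3472.3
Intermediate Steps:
(17*(D(4)*1 + 6))*(-43) = (17*(-5/4*1 + 6))*(-43) = (17*(-5/4 + 6))*(-43) = (17*(19/4))*(-43) = (323/4)*(-43) = -13889/4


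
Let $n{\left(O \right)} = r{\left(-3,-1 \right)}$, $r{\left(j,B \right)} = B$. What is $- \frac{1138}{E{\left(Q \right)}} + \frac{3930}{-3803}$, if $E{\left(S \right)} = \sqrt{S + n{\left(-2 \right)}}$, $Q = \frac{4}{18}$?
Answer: $- \frac{3930}{3803} + \frac{3414 i \sqrt{7}}{7} \approx -1.0334 + 1290.4 i$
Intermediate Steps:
$n{\left(O \right)} = -1$
$Q = \frac{2}{9}$ ($Q = 4 \cdot \frac{1}{18} = \frac{2}{9} \approx 0.22222$)
$E{\left(S \right)} = \sqrt{-1 + S}$ ($E{\left(S \right)} = \sqrt{S - 1} = \sqrt{-1 + S}$)
$- \frac{1138}{E{\left(Q \right)}} + \frac{3930}{-3803} = - \frac{1138}{\sqrt{-1 + \frac{2}{9}}} + \frac{3930}{-3803} = - \frac{1138}{\sqrt{- \frac{7}{9}}} + 3930 \left(- \frac{1}{3803}\right) = - \frac{1138}{\frac{1}{3} i \sqrt{7}} - \frac{3930}{3803} = - 1138 \left(- \frac{3 i \sqrt{7}}{7}\right) - \frac{3930}{3803} = \frac{3414 i \sqrt{7}}{7} - \frac{3930}{3803} = - \frac{3930}{3803} + \frac{3414 i \sqrt{7}}{7}$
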